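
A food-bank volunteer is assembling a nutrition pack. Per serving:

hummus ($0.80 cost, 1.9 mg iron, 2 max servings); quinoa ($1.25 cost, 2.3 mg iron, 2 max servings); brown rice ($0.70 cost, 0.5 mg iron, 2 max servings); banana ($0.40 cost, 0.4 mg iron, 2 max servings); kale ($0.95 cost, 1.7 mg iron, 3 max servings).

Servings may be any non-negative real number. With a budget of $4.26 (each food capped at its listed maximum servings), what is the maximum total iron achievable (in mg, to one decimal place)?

Iron per dollar: hummus 2.375, quinoa 1.84, kale 1.789, banana 1, brown rice 0.7143.
Take 2 servings of hummus: spends $1.60, +3.8 mg iron (running total 3.8 mg).
Take 2 servings of quinoa: spends $2.50, +4.6 mg iron (running total 8.4 mg).
Take 0.1684 servings of kale: spends $0.16, +0.3 mg iron (running total 8.7 mg).
Filling greedily by iron-per-dollar is optimal for one linear limit, giving 8.7 mg.

8.7 mg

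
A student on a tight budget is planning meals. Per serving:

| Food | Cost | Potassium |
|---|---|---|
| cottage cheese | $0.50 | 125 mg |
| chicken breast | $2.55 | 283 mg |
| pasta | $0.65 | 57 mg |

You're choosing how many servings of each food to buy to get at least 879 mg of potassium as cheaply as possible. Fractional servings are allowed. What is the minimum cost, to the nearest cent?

$3.52

Cost per mg of potassium: cottage cheese $0.0040, chicken breast $0.0090, pasta $0.0114.
With no serving limits, use only cottage cheese: 879 mg / 125 mg = 7.032 servings × $0.50 = $3.52.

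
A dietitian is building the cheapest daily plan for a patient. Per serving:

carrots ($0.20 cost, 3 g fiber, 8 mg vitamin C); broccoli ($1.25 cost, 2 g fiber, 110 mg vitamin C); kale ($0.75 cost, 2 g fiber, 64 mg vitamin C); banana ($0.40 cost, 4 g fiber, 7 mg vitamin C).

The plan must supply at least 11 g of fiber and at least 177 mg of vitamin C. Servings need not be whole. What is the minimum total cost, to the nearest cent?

$2.29

For a min-cost LP with two ≥-constraints, a basic feasible solution has at most two positive variables.
carrots only: max(11/3, 177/8) = 22.12 servings → $4.42.
broccoli only: max(11/2, 177/110) = 5.5 servings → $6.88.
kale only: max(11/2, 177/64) = 5.5 servings → $4.12.
banana only: max(11/4, 177/7) = 25.29 servings → $10.11.
carrots + broccoli with both tight: 2.726 servings and 1.411 servings → $2.31.
carrots + kale with both tight: 1.989 servings and 2.517 servings → $2.29.
carrots + banana with both targets exact would need a negative amount; discard.
broccoli + kale: intersection lies outside the first quadrant.
broccoli + banana with both tight: 1.481 servings and 2.009 servings → $2.66.
kale + banana with both tight: 2.607 servings and 1.446 servings → $2.53.
So the least-cost plan costs $2.29.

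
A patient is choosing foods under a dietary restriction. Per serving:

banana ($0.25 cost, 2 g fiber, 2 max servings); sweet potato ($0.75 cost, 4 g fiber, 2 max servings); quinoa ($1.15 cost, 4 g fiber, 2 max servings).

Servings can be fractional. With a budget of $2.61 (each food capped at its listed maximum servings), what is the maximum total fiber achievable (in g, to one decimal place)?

Fiber per dollar: banana 8, sweet potato 5.333, quinoa 3.478.
Take 2 servings of banana: spends $0.50, +4.0 g fiber (running total 4.0 g).
Take 2 servings of sweet potato: spends $1.50, +8.0 g fiber (running total 12.0 g).
Take 0.5304 servings of quinoa: spends $0.61, +2.1 g fiber (running total 14.1 g).
Greedy by best ratio exhausts the cost allowance optimally: 14.1 g.

14.1 g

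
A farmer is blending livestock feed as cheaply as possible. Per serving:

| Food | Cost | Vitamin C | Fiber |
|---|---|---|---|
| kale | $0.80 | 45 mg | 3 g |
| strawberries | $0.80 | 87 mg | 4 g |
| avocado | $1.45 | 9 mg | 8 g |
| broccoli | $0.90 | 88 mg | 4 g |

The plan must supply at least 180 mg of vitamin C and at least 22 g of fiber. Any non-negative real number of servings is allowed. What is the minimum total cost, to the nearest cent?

$4.13

Check every corner: each single food scaled to meet both minima, and each pair solved so both constraints bind.
kale only: max(180/45, 22/3) = 7.333 servings → $5.87.
strawberries only: max(180/87, 22/4) = 5.5 servings → $4.40.
avocado only: max(180/9, 22/8) = 20 servings → $29.00.
broccoli only: max(180/88, 22/4) = 5.5 servings → $4.95.
kale + strawberries with both targets exact would need a negative amount; discard.
kale + avocado with both tight: 3.73 servings and 1.351 servings → $4.94.
kale + broccoli: intersection lies outside the first quadrant.
strawberries + avocado with both tight: 1.882 servings and 1.809 servings → $4.13.
strawberries + broccoli: intersection lies outside the first quadrant.
avocado + broccoli with both tight: 1.82 servings and 1.859 servings → $4.31.
The minimum over all feasible corners is $4.13.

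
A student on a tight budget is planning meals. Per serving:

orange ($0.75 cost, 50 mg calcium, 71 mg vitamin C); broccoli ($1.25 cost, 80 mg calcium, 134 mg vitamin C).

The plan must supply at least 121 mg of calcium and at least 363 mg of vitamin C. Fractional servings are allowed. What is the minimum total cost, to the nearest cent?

This is a tiny linear program; its minimum lies at a vertex of the feasible set. List the vertices and price them.
orange only: max(121/50, 363/71) = 5.113 servings → $3.83.
broccoli only: max(121/80, 363/134) = 2.709 servings → $3.39.
orange + broccoli: the both-tight solution has a negative serving — not a feasible corner.
Cheapest feasible corner: $3.39.

$3.39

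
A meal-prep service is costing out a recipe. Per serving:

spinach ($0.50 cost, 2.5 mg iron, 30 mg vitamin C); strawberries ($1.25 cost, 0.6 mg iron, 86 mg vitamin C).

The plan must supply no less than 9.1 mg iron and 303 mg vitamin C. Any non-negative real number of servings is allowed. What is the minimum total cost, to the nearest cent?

$4.60

With two linear requirements the optimum uses one or two foods; enumerate the corners.
spinach only: max(9.1/2.5, 303/30) = 10.1 servings → $5.05.
strawberries only: max(9.1/0.6, 303/86) = 15.17 servings → $18.96.
spinach + strawberries with both tight: 3.05 servings and 2.459 servings → $4.60.
The minimum over all feasible corners is $4.60.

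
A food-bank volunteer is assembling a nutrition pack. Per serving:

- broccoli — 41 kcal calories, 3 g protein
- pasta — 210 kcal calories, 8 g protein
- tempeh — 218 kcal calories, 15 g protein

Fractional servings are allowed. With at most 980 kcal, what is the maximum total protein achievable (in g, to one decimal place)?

Protein per kcal: broccoli 0.07317, tempeh 0.06881, pasta 0.0381.
With no serving limits, spend the whole calories allowance on broccoli: 980 kcal / 41 kcal × 3 g = 71.7 g.

71.7 g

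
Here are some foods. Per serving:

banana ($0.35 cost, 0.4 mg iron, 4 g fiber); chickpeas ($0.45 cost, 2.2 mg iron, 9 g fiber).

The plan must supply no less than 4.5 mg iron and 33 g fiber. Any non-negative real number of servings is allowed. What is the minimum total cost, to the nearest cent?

$1.65

A basic optimal solution has at most two foods positive. Try each food alone and each pair with both targets met exactly.
banana only: max(4.5/0.4, 33/4) = 11.25 servings → $3.94.
chickpeas only: max(4.5/2.2, 33/9) = 3.667 servings → $1.65.
banana + chickpeas with both tight: 6.173 servings and 0.9231 servings → $2.58.
The minimum over all feasible corners is $1.65.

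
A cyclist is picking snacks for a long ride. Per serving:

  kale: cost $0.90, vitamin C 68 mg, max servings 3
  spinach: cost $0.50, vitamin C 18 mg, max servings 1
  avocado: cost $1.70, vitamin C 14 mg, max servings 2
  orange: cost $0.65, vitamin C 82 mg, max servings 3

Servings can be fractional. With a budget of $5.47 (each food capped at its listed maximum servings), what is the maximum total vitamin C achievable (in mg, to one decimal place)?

Vitamin C per dollar: orange 126.2, kale 75.56, spinach 36, avocado 8.235.
Take 3 servings of orange: spends $1.95, +246.0 mg vitamin C (running total 246.0 mg).
Take 3 servings of kale: spends $2.70, +204.0 mg vitamin C (running total 450.0 mg).
Take 1 serving of spinach: spends $0.50, +18.0 mg vitamin C (running total 468.0 mg).
Take 0.1882 servings of avocado: spends $0.32, +2.6 mg vitamin C (running total 470.6 mg).
Filling greedily by vitamin C-per-dollar is optimal for one linear limit, giving 470.6 mg.

470.6 mg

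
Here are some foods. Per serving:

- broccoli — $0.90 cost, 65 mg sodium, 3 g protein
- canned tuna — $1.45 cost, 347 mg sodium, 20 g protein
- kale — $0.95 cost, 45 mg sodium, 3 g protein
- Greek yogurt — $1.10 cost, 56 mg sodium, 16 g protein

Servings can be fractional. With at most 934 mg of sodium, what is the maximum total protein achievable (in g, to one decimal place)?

Protein per mg sodium: Greek yogurt 0.2857, kale 0.06667, canned tuna 0.05764, broccoli 0.04615.
With no serving limits, spend the whole sodium allowance on Greek yogurt: 934 mg / 56 mg × 16 g = 266.9 g.

266.9 g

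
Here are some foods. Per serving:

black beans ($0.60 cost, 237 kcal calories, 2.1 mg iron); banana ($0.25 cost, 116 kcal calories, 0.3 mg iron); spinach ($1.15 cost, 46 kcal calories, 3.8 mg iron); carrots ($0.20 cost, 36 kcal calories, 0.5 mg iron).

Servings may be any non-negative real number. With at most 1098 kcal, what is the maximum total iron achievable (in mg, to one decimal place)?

90.7 mg

Iron per kcal: spinach 0.08261, carrots 0.01389, black beans 0.008861, banana 0.002586.
With no serving limits, spend the whole calories allowance on spinach: 1098 kcal / 46 kcal × 3.8 mg = 90.7 mg.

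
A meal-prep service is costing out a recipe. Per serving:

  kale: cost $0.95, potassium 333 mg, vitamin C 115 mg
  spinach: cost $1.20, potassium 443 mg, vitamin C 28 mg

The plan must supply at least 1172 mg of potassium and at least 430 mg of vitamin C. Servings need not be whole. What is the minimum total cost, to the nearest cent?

With two linear requirements the optimum uses one or two foods; enumerate the corners.
kale only: max(1172/333, 430/115) = 3.739 servings → $3.55.
spinach only: max(1172/443, 430/28) = 15.36 servings → $18.43.
kale + spinach with both targets exact would need a negative amount; discard.
The minimum over all feasible corners is $3.55.

$3.55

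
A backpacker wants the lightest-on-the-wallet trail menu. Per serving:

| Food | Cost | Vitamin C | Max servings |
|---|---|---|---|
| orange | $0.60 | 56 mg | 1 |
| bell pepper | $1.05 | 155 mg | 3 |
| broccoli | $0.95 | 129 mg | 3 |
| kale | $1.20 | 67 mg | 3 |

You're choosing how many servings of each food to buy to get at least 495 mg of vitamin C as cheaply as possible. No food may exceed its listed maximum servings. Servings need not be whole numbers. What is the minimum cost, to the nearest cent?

$3.37

Cost per mg of vitamin C: bell pepper $0.0068, broccoli $0.0074, orange $0.0107, kale $0.0179.
Take 3 servings of bell pepper: +465.0 mg vitamin C for $3.15 (total $3.15, still need 30.0 mg).
Take 0.2326 servings of broccoli: +30.0 mg vitamin C for $0.22 (total $3.37, still need 0.0 mg).
Filling from the cheapest source first is optimal under one linear minimum: $3.37.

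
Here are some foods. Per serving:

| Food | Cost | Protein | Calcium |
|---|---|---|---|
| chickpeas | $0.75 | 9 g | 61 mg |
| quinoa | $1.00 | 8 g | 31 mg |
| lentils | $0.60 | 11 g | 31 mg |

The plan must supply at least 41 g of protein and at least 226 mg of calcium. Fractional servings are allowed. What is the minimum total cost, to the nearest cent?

For a min-cost LP with two ≥-constraints, a basic feasible solution has at most two positive variables.
chickpeas only: max(41/9, 226/61) = 4.556 servings → $3.42.
quinoa only: max(41/8, 226/31) = 7.29 servings → $7.29.
lentils only: max(41/11, 226/31) = 7.29 servings → $4.37.
chickpeas + quinoa with both tight: 2.569 servings and 2.234 servings → $4.16.
chickpeas + lentils with both tight: 3.099 servings and 1.191 servings → $3.04.
quinoa + lentils: the both-tight solution has a negative serving — not a feasible corner.
Cheapest feasible corner: $3.04.

$3.04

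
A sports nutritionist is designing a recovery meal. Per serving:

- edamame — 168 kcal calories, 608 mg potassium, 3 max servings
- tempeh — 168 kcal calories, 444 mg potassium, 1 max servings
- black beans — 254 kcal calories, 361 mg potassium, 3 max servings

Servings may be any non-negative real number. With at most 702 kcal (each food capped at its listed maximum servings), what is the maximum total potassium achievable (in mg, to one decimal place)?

2310.6 mg

Potassium per kcal: edamame 3.619, tempeh 2.643, black beans 1.421.
Take 3 servings of edamame: uses 504 kcal, +1824.0 mg potassium (running total 1824.0 mg).
Take 1 serving of tempeh: uses 168 kcal, +444.0 mg potassium (running total 2268.0 mg).
Take 0.1181 servings of black beans: uses 30 kcal, +42.6 mg potassium (running total 2310.6 mg).
Greedy by best ratio exhausts the calories allowance optimally: 2310.6 mg.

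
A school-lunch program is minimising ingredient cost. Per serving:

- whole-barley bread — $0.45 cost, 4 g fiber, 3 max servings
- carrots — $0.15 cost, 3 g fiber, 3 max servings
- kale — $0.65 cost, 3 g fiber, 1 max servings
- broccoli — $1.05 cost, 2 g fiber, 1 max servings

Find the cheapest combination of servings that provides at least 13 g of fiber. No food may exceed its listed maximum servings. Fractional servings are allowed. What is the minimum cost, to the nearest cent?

Cost per g of fiber: carrots $0.0500, whole-barley bread $0.1125, kale $0.2167, broccoli $0.5250.
Take 3 servings of carrots: +9.0 g fiber for $0.45 (total $0.45, still need 4.0 g).
Take 1 serving of whole-barley bread: +4.0 g fiber for $0.45 (total $0.90, still need 0.0 g).
Filling from the cheapest source first is optimal under one linear minimum: $0.90.

$0.90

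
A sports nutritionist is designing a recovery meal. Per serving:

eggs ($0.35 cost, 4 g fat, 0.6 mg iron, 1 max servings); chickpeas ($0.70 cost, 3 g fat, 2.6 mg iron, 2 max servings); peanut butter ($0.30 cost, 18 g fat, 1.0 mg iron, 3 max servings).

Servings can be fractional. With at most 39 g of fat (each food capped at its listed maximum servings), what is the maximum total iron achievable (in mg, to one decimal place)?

Iron per g fat: chickpeas 0.8667, eggs 0.15, peanut butter 0.05556.
Take 2 servings of chickpeas: uses 6 g fat, +5.2 mg iron (running total 5.2 mg).
Take 1 serving of eggs: uses 4 g fat, +0.6 mg iron (running total 5.8 mg).
Take 1.611 servings of peanut butter: uses 29 g fat, +1.6 mg iron (running total 7.4 mg).
Filling greedily by iron-per-g fat is optimal for one linear limit, giving 7.4 mg.

7.4 mg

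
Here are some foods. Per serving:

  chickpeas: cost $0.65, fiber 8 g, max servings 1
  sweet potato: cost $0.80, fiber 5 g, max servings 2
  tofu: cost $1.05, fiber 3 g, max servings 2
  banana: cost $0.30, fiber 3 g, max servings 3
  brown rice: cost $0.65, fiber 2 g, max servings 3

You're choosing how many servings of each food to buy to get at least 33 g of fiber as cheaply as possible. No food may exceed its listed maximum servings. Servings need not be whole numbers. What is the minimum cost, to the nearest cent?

Cost per g of fiber: chickpeas $0.0813, banana $0.1000, sweet potato $0.1600, brown rice $0.3250, tofu $0.3500.
Take 1 serving of chickpeas: +8.0 g fiber for $0.65 (total $0.65, still need 25.0 g).
Take 3 servings of banana: +9.0 g fiber for $0.90 (total $1.55, still need 16.0 g).
Take 2 servings of sweet potato: +10.0 g fiber for $1.60 (total $3.15, still need 6.0 g).
Take 3 servings of brown rice: +6.0 g fiber for $1.95 (total $5.10, still need 0.0 g).
Filling from the cheapest source first is optimal under one linear minimum: $5.10.

$5.10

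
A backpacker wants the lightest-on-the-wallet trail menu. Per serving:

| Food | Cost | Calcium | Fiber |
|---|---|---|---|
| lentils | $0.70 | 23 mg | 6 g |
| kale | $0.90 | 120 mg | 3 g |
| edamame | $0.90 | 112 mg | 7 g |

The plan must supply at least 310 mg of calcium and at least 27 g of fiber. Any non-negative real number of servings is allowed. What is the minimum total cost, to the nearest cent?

$3.35

This is a tiny linear program; its minimum lies at a vertex of the feasible set. List the vertices and price them.
lentils only: max(310/23, 27/6) = 13.48 servings → $9.43.
kale only: max(310/120, 27/3) = 9 servings → $8.10.
edamame only: max(310/112, 27/7) = 3.857 servings → $3.47.
lentils + kale with both tight: 3.548 servings and 1.903 servings → $4.20.
lentils + edamame with both tight: 1.671 servings and 2.425 servings → $3.35.
kale + edamame: intersection lies outside the first quadrant.
So the least-cost plan costs $3.35.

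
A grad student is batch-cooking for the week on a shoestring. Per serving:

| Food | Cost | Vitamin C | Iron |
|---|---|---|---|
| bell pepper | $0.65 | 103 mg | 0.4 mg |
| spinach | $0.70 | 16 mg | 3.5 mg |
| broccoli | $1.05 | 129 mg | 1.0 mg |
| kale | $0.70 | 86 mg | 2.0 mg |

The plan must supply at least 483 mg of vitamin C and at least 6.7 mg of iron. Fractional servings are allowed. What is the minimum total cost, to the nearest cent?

$3.50

Two binding constraints pin down two serving amounts, so the optimal mix uses at most two foods. The candidates are each food alone (scaled to the tighter of vitamin C/iron) and each pair with both constraints tight.
bell pepper only: max(483/103, 6.7/0.4) = 16.75 servings → $10.89.
spinach only: max(483/16, 6.7/3.5) = 30.19 servings → $21.13.
broccoli only: max(483/129, 6.7/1.0) = 6.7 servings → $7.04.
kale only: max(483/86, 6.7/2.0) = 5.616 servings → $3.93.
bell pepper + spinach with both tight: 4.471 servings and 1.403 servings → $3.89.
bell pepper + broccoli: the both-tight solution has a negative serving — not a feasible corner.
bell pepper + kale with both tight: 2.272 servings and 2.896 servings → $3.50.
spinach + broccoli with both tight: 0.8755 servings and 3.636 servings → $4.43.
spinach + kale: intersection lies outside the first quadrant.
broccoli + kale with both tight: 2.266 servings and 2.217 servings → $3.93.
The minimum over all feasible corners is $3.50.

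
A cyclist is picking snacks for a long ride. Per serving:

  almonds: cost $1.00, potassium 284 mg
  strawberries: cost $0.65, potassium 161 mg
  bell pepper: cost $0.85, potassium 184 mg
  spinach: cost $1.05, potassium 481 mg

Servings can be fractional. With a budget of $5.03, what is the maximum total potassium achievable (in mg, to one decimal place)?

Potassium per dollar: spinach 458.1, almonds 284, strawberries 247.7, bell pepper 216.5.
With no serving limits, spend the whole cost allowance on spinach: $5.03 / $1.05 × 481 mg = 2304.2 mg.

2304.2 mg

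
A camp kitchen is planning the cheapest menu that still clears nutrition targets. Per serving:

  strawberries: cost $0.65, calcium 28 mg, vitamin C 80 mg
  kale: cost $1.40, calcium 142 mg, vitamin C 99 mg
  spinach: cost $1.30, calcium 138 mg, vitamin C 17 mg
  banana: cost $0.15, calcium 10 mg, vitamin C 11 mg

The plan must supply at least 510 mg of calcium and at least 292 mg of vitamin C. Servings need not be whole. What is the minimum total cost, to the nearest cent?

With two linear requirements the optimum uses one or two foods; enumerate the corners.
strawberries only: max(510/28, 292/80) = 18.21 servings → $11.84.
kale only: max(510/142, 292/99) = 3.592 servings → $5.03.
spinach only: max(510/138, 292/17) = 17.18 servings → $22.33.
banana only: max(510/10, 292/11) = 51 servings → $7.65.
strawberries + kale: intersection lies outside the first quadrant.
strawberries + spinach with both tight: 2.994 servings and 3.088 servings → $5.96.
strawberries + banana: the both-tight solution has a negative serving — not a feasible corner.
kale + spinach with both tight: 2.812 servings and 0.8025 servings → $4.98.
kale + banana with both targets exact would need a negative amount; discard.
spinach + banana with both tight: 1.996 servings and 23.46 servings → $6.11.
Cheapest feasible corner: $4.98.

$4.98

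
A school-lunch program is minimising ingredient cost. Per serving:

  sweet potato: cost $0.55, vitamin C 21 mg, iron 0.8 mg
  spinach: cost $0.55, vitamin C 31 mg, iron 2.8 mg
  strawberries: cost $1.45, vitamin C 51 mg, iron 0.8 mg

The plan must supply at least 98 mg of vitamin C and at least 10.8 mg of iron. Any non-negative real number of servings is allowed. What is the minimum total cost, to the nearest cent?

$2.12

For a min-cost LP with two ≥-constraints, a basic feasible solution has at most two positive variables.
sweet potato only: max(98/21, 10.8/0.8) = 13.5 servings → $7.42.
spinach only: max(98/31, 10.8/2.8) = 3.857 servings → $2.12.
strawberries only: max(98/51, 10.8/0.8) = 13.5 servings → $19.57.
sweet potato + spinach with both targets exact would need a negative amount; discard.
sweet potato + strawberries: intersection lies outside the first quadrant.
spinach + strawberries: the both-tight solution has a negative serving — not a feasible corner.
Cheapest feasible corner: $2.12.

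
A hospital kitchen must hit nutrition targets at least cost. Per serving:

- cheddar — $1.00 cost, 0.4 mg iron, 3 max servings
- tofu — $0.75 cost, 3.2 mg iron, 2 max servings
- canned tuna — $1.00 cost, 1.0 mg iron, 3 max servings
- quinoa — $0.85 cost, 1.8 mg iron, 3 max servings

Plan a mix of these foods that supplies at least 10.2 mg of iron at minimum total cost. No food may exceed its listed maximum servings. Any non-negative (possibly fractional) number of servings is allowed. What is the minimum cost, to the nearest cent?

Cost per mg of iron: tofu $0.2344, quinoa $0.4722, canned tuna $1.0000, cheddar $2.5000.
Take 2 servings of tofu: +6.4 mg iron for $1.50 (total $1.50, still need 3.8 mg).
Take 2.111 servings of quinoa: +3.8 mg iron for $1.79 (total $3.29, still need 0.0 mg).
Filling from the cheapest source first is optimal under one linear minimum: $3.29.

$3.29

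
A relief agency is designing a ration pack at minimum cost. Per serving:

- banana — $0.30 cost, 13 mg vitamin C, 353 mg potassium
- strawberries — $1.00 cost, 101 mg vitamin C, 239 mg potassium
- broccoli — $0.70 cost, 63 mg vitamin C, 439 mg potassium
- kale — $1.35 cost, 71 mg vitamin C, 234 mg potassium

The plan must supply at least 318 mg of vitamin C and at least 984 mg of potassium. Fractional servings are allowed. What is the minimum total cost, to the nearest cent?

$3.21

Compare the cost at each extreme point of the feasible region.
banana only: max(318/13, 984/353) = 24.46 servings → $7.34.
strawberries only: max(318/101, 984/239) = 4.117 servings → $4.12.
broccoli only: max(318/63, 984/439) = 5.048 servings → $3.53.
kale only: max(318/71, 984/234) = 4.479 servings → $6.05.
banana + strawberries with both tight: 0.7184 servings and 3.056 servings → $3.27.
banana + broccoli: the both-tight solution has a negative serving — not a feasible corner.
banana + kale with both targets exact would need a negative amount; discard.
strawberries + broccoli with both tight: 2.65 servings and 0.7985 servings → $3.21.
strawberries + kale with both tight: 0.6824 servings and 3.508 servings → $5.42.
broccoli + kale: intersection lies outside the first quadrant.
Cheapest feasible corner: $3.21.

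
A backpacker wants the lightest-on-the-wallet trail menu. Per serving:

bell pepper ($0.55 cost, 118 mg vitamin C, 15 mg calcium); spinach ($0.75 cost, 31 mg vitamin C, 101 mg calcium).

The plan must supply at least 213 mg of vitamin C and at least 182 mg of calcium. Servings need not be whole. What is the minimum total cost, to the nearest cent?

$1.96

This is a tiny linear program; its minimum lies at a vertex of the feasible set. List the vertices and price them.
bell pepper only: max(213/118, 182/15) = 12.13 servings → $6.67.
spinach only: max(213/31, 182/101) = 6.871 servings → $5.15.
bell pepper + spinach with both tight: 1.386 servings and 1.596 servings → $1.96.
Cheapest feasible corner: $1.96.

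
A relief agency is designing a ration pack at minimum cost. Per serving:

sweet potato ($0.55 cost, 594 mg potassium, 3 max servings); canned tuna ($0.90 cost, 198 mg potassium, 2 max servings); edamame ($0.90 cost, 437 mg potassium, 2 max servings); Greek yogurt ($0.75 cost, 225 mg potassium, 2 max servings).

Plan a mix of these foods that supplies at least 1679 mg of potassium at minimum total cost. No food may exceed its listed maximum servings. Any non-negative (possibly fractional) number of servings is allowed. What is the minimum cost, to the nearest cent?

$1.55

Cost per mg of potassium: sweet potato $0.0009, edamame $0.0021, Greek yogurt $0.0033, canned tuna $0.0045.
Take 2.827 servings of sweet potato: +1679.0 mg potassium for $1.55 (total $1.55, still need 0.0 mg).
Filling from the cheapest source first is optimal under one linear minimum: $1.55.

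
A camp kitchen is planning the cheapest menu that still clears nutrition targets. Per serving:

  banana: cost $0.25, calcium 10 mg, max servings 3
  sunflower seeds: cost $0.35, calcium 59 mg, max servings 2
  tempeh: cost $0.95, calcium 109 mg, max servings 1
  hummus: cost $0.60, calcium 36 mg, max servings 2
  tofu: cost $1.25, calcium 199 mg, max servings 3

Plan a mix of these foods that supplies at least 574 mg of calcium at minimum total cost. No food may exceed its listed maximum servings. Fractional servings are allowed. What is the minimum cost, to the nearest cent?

Cost per mg of calcium: sunflower seeds $0.0059, tofu $0.0063, tempeh $0.0087, hummus $0.0167, banana $0.0250.
Take 2 servings of sunflower seeds: +118.0 mg calcium for $0.70 (total $0.70, still need 456.0 mg).
Take 2.291 servings of tofu: +456.0 mg calcium for $2.86 (total $3.56, still need 0.0 mg).
Greedy by cheapest-per-mg is optimal for a single linear constraint, so the minimum cost is $3.56.

$3.56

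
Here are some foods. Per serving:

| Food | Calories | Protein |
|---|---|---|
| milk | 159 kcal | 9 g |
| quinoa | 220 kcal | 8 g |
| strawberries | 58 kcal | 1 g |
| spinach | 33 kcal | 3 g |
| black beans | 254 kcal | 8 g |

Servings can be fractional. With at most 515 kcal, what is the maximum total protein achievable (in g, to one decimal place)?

Protein per kcal: spinach 0.09091, milk 0.0566, quinoa 0.03636, black beans 0.0315, strawberries 0.01724.
With no serving limits, spend the whole calories allowance on spinach: 515 kcal / 33 kcal × 3 g = 46.8 g.

46.8 g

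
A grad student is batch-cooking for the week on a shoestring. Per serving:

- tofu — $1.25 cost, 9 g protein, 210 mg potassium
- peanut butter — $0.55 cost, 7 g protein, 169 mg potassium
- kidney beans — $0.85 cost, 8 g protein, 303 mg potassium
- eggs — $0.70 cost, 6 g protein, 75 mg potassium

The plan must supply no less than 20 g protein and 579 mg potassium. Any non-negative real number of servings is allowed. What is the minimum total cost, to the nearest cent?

$1.77

Check every corner: each single food scaled to meet both minima, and each pair solved so both constraints bind.
tofu only: max(20/9, 579/210) = 2.757 servings → $3.45.
peanut butter only: max(20/7, 579/169) = 3.426 servings → $1.88.
kidney beans only: max(20/8, 579/303) = 2.5 servings → $2.12.
eggs only: max(20/6, 579/75) = 7.72 servings → $5.40.
tofu + peanut butter with both targets exact would need a negative amount; discard.
tofu + kidney beans with both tight: 1.364 servings and 0.9656 servings → $2.53.
tofu + eggs: the both-tight solution has a negative serving — not a feasible corner.
peanut butter + kidney beans with both tight: 1.857 servings and 0.8752 servings → $1.77.
peanut butter + eggs: the both-tight solution has a negative serving — not a feasible corner.
kidney beans + eggs with both tight: 1.621 servings and 1.172 servings → $2.20.
The minimum over all feasible corners is $1.77.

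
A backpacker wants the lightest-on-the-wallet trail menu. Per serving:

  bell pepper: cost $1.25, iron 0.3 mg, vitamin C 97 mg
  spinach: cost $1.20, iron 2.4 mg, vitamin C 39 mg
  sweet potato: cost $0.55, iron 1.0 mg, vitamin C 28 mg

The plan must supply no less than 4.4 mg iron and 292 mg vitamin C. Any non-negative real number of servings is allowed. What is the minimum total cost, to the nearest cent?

$4.49

This is a tiny linear program; its minimum lies at a vertex of the feasible set. List the vertices and price them.
bell pepper only: max(4.4/0.3, 292/97) = 14.67 servings → $18.33.
spinach only: max(4.4/2.4, 292/39) = 7.487 servings → $8.98.
sweet potato only: max(4.4/1.0, 292/28) = 10.43 servings → $5.74.
bell pepper + spinach with both tight: 2.393 servings and 1.534 servings → $4.83.
bell pepper + sweet potato with both tight: 1.905 servings and 3.828 servings → $4.49.
spinach + sweet potato: the both-tight solution has a negative serving — not a feasible corner.
Cheapest feasible corner: $4.49.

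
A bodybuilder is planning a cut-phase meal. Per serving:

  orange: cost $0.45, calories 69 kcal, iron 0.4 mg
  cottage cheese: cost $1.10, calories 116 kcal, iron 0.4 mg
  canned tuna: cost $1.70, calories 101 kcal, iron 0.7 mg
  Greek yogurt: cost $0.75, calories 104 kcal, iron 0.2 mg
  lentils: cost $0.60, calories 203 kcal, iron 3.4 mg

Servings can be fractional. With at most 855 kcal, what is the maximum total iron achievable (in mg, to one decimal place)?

14.3 mg

Iron per kcal: lentils 0.01675, canned tuna 0.006931, orange 0.005797, cottage cheese 0.003448, Greek yogurt 0.001923.
With no serving limits, spend the whole calories allowance on lentils: 855 kcal / 203 kcal × 3.4 mg = 14.3 mg.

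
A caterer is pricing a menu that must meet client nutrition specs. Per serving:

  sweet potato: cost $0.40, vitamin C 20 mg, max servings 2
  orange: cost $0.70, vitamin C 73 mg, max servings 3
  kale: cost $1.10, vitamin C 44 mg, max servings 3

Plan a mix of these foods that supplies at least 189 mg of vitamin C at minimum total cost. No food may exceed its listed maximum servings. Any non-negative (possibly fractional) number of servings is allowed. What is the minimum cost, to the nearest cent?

$1.81

Cost per mg of vitamin C: orange $0.0096, sweet potato $0.0200, kale $0.0250.
Take 2.589 servings of orange: +189.0 mg vitamin C for $1.81 (total $1.81, still need 0.0 mg).
Filling from the cheapest source first is optimal under one linear minimum: $1.81.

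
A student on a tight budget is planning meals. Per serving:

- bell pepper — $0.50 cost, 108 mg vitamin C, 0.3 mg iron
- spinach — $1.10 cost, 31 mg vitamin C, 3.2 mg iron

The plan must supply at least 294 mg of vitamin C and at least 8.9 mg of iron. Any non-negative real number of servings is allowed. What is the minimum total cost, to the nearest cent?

$3.84

bell pepper only: max(294/108, 8.9/0.3) = 29.67 servings → $14.83.
spinach only: max(294/31, 8.9/3.2) = 9.484 servings → $10.43.
bell pepper + spinach with both tight: 1.977 servings and 2.596 servings → $3.84.
Cheapest feasible corner: $3.84.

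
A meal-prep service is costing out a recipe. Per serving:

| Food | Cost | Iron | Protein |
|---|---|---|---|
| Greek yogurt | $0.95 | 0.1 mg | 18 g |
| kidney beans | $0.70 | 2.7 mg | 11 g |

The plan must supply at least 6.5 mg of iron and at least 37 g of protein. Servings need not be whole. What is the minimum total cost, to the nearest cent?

This is a tiny linear program; its minimum lies at a vertex of the feasible set. List the vertices and price them.
Greek yogurt only: max(6.5/0.1, 37/18) = 65 servings → $61.75.
kidney beans only: max(6.5/2.7, 37/11) = 3.364 servings → $2.35.
Greek yogurt + kidney beans with both tight: 0.5979 servings and 2.385 servings → $2.24.
So the least-cost plan costs $2.24.

$2.24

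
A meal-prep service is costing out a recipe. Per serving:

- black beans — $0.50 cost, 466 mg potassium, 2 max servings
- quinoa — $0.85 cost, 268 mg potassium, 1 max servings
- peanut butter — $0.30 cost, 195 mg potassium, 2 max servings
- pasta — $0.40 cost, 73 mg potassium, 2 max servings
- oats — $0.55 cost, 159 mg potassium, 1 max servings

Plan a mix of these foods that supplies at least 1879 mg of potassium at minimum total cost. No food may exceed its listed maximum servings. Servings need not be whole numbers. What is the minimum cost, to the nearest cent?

$3.71

Cost per mg of potassium: black beans $0.0011, peanut butter $0.0015, quinoa $0.0032, oats $0.0035, pasta $0.0055.
Take 2 servings of black beans: +932.0 mg potassium for $1.00 (total $1.00, still need 947.0 mg).
Take 2 servings of peanut butter: +390.0 mg potassium for $0.60 (total $1.60, still need 557.0 mg).
Take 1 serving of quinoa: +268.0 mg potassium for $0.85 (total $2.45, still need 289.0 mg).
Take 1 serving of oats: +159.0 mg potassium for $0.55 (total $3.00, still need 130.0 mg).
Take 1.781 servings of pasta: +130.0 mg potassium for $0.71 (total $3.71, still need 0.0 mg).
Filling from the cheapest source first is optimal under one linear minimum: $3.71.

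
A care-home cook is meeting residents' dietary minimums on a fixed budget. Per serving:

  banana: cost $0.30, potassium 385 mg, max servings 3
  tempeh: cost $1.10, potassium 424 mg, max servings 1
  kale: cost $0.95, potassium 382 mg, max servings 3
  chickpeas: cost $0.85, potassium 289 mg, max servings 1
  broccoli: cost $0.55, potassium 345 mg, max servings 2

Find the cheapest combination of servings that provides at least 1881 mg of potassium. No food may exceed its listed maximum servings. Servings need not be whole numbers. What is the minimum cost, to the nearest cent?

Cost per mg of potassium: banana $0.0008, broccoli $0.0016, kale $0.0025, tempeh $0.0026, chickpeas $0.0029.
Take 3 servings of banana: +1155.0 mg potassium for $0.90 (total $0.90, still need 726.0 mg).
Take 2 servings of broccoli: +690.0 mg potassium for $1.10 (total $2.00, still need 36.0 mg).
Take 0.09424 servings of kale: +36.0 mg potassium for $0.09 (total $2.09, still need 0.0 mg).
Greedy by cheapest-per-mg is optimal for a single linear constraint, so the minimum cost is $2.09.

$2.09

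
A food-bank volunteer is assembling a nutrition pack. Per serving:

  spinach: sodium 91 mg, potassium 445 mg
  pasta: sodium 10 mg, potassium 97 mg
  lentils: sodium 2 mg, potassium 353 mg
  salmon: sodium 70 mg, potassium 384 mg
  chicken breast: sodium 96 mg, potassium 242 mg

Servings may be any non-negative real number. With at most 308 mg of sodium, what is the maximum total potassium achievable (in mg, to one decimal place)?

54362.0 mg

Potassium per mg sodium: lentils 176.5, pasta 9.7, salmon 5.486, spinach 4.89, chicken breast 2.521.
With no serving limits, spend the whole sodium allowance on lentils: 308 mg / 2 mg × 353 mg = 54362.0 mg.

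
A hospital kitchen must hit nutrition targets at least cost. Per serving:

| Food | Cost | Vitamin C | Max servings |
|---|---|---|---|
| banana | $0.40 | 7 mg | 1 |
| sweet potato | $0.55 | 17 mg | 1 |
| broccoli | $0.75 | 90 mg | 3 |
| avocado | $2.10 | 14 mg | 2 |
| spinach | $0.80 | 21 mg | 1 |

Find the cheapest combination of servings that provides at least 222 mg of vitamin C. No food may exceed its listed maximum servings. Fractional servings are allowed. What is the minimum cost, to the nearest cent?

$1.85

Cost per mg of vitamin C: broccoli $0.0083, sweet potato $0.0324, spinach $0.0381, banana $0.0571, avocado $0.1500.
Take 2.467 servings of broccoli: +222.0 mg vitamin C for $1.85 (total $1.85, still need 0.0 mg).
Filling from the cheapest source first is optimal under one linear minimum: $1.85.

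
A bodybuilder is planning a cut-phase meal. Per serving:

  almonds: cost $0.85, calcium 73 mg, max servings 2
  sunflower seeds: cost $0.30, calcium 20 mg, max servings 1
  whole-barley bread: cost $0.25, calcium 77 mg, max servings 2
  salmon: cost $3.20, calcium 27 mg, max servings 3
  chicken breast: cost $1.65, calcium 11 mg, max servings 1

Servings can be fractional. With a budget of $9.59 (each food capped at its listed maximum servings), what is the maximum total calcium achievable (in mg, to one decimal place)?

379.8 mg

Calcium per dollar: whole-barley bread 308, almonds 85.88, sunflower seeds 66.67, salmon 8.438, chicken breast 6.667.
Take 2 servings of whole-barley bread: spends $0.50, +154.0 mg calcium (running total 154.0 mg).
Take 2 servings of almonds: spends $1.70, +146.0 mg calcium (running total 300.0 mg).
Take 1 serving of sunflower seeds: spends $0.30, +20.0 mg calcium (running total 320.0 mg).
Take 2.216 servings of salmon: spends $7.09, +59.8 mg calcium (running total 379.8 mg).
Greedy by best ratio exhausts the cost allowance optimally: 379.8 mg.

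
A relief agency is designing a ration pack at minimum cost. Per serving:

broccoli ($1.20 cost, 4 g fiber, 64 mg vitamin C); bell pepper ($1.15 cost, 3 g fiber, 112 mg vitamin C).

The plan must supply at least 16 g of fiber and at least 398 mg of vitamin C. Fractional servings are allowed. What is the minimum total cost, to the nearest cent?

$5.35

The cheapest plan sits at a corner of the feasible region — with two constraints it uses at most two foods.
broccoli only: max(16/4, 398/64) = 6.219 servings → $7.46.
bell pepper only: max(16/3, 398/112) = 5.333 servings → $6.13.
broccoli + bell pepper with both tight: 2.336 servings and 2.219 servings → $5.35.
The minimum over all feasible corners is $5.35.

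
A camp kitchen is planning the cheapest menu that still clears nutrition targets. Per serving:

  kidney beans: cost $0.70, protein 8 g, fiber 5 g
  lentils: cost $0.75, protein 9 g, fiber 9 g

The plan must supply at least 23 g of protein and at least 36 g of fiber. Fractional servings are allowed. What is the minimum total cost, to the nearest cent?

$3.00

Two binding constraints pin down two serving amounts, so the optimal mix uses at most two foods. The candidates are each food alone (scaled to the tighter of protein/fiber) and each pair with both constraints tight.
kidney beans only: max(23/8, 36/5) = 7.2 servings → $5.04.
lentils only: max(23/9, 36/9) = 4 servings → $3.00.
kidney beans + lentils with both targets exact would need a negative amount; discard.
So the least-cost plan costs $3.00.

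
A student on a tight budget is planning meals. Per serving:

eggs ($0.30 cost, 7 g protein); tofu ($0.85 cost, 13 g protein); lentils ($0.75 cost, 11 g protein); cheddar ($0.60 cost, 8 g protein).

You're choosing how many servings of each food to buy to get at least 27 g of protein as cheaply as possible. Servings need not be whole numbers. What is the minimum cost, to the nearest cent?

$1.16

Cost per g of protein: eggs $0.0429, tofu $0.0654, lentils $0.0682, cheddar $0.0750.
With no serving limits, use only eggs: 27 g / 7 g = 3.857 servings × $0.30 = $1.16.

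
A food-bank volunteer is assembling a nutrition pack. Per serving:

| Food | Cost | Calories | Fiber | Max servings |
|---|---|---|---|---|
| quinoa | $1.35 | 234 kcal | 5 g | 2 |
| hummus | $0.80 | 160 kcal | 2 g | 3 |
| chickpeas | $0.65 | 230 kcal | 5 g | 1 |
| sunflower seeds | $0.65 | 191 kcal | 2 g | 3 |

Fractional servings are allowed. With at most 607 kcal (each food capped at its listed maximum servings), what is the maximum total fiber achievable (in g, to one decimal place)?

Fiber per kcal: chickpeas 0.02174, quinoa 0.02137, hummus 0.0125, sunflower seeds 0.01047.
Take 1 serving of chickpeas: uses 230 kcal, +5.0 g fiber (running total 5.0 g).
Take 1.611 servings of quinoa: uses 377 kcal, +8.1 g fiber (running total 13.1 g).
Greedy by best ratio exhausts the calories allowance optimally: 13.1 g.

13.1 g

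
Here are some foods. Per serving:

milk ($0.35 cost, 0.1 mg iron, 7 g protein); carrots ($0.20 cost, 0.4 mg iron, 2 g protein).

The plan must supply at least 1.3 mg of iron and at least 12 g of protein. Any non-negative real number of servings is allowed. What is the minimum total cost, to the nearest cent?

$0.90

Check every corner: each single food scaled to meet both minima, and each pair solved so both constraints bind.
milk only: max(1.3/0.1, 12/7) = 13 servings → $4.55.
carrots only: max(1.3/0.4, 12/2) = 6 servings → $1.20.
milk + carrots with both tight: 0.8462 servings and 3.038 servings → $0.90.
So the least-cost plan costs $0.90.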